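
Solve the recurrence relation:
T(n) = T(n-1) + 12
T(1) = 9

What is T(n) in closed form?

Unrolling: T(n) = T(1) + 12·(n-1) = 9 + 12(n-1) = 12n - 3.

Answer: T(n) = 12n - 3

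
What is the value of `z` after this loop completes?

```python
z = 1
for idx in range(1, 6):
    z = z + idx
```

Start at 1, add 1 through 5
`z` takes the values: 1 → 2 → 4 → 7 → 11 → 16

Answer: 16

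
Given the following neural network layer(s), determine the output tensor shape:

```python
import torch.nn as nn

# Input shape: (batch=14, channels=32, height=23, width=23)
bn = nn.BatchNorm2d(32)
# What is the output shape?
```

Input: (14, 32, 23, 23) -> Output: (14, 32, 23, 23)

Answer: (14, 32, 23, 23)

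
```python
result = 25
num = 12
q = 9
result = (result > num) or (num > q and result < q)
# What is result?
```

Trace:
`result = 25` → result = 25
`num = 12` → num = 12
`q = 9` → q = 9
`result = (result > num) or (num > q and result < q)` → result = True
So result = True

Answer: True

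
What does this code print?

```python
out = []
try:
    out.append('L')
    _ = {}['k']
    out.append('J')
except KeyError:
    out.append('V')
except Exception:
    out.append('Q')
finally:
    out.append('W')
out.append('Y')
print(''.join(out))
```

Execution trace: 'L' (try body) → 'V' (except KeyError) → 'W' (finally) → 'Y' (after the try/except). Output: LVWY

Answer: LVWY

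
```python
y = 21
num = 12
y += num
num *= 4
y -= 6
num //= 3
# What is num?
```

Trace:
`y = 21` → y = 21
`num = 12` → num = 12
`y += num` → y = 33
`num *= 4` → num = 48
`y -= 6` → y = 27
`num //= 3` → num = 16
So num = 16

Answer: 16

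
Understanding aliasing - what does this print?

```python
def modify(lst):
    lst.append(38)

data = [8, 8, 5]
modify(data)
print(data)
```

Key concept: function modifies passed list.
Step by step:
`data = [8, 8, 5]` → data = [8, 8, 5]
`modify(data)` → data = [8, 8, 5, 38]
`print(data)` → prints [8, 8, 5, 38]

Answer: [8, 8, 5, 38]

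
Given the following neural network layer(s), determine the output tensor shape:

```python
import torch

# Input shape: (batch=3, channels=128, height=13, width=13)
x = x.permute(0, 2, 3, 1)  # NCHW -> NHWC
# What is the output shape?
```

Input: (3, 128, 13, 13) -> Output: (3, 13, 13, 128)

Answer: (3, 13, 13, 128)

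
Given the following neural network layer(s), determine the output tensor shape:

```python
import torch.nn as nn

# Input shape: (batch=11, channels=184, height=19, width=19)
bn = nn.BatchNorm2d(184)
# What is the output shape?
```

Input: (11, 184, 19, 19) -> Output: (11, 184, 19, 19)

Answer: (11, 184, 19, 19)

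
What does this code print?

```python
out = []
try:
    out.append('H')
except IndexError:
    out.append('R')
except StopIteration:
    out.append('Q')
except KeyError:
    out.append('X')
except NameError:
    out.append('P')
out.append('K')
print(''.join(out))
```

Execution trace: 'H' (try body, no exception) → 'K' (after the try/except). Output: HK

Answer: HK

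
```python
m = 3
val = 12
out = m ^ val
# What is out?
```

Trace:
`m = 3` → m = 3
`val = 12` → val = 12
`out = m ^ val` → out = 15
So out = 15

Answer: 15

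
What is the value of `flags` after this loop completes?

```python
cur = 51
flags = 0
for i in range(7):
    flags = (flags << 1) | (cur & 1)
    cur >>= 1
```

Reverse lowest 7 bits of 51
`flags` takes the values: 0 → 1 → 3 → 6 → 12 → 25 → 51 → 102

Answer: 102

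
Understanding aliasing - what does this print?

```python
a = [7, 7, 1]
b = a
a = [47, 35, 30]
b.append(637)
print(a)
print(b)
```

Key concept: rebinding vs mutation: a is rebound to a new list, b still points at the original.
Step by step:
`a = [7, 7, 1]` → a = [7, 7, 1]
`b = a` → b = [7, 7, 1] (same object as a)
`a = [47, 35, 30]` → a = [47, 35, 30]
`b.append(637)` → b = [7, 7, 1, 637]
`print(a)` → prints [47, 35, 30]
`print(b)` → prints [7, 7, 1, 637]

Answer:
[47, 35, 30]
[7, 7, 1, 637]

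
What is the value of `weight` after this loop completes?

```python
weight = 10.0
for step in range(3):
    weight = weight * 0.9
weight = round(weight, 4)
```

Exponential decay: 10.0 * 0.9^3
`weight` takes the values: 10.0 → 9.0 → 8.1 → 7.29

Answer: 7.29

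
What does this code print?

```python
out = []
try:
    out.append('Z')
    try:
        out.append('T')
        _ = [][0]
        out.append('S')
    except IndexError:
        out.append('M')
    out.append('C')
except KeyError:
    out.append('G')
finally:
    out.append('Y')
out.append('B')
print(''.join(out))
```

Execution trace: 'Z' (try body) → 'T' (inner try body) → 'M' (inner except IndexError) → 'C' (try body, no exception) → 'Y' (finally) → 'B' (after the try/except). Output: ZTMCYB

Answer: ZTMCYB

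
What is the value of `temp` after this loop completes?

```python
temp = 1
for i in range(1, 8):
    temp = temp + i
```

Start at 1, add 1 through 7
`temp` takes the values: 1 → 2 → 4 → 7 → 11 → 16 → 22 → 29

Answer: 29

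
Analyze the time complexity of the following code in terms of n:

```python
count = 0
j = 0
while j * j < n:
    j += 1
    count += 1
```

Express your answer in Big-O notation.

Each loop level contributes: √n. Multiplying the contributions gives O(√n).

Answer: O(√n)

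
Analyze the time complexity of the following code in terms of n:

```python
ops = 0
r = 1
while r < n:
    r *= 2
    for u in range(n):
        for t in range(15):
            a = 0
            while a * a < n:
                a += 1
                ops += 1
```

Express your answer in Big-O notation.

Each loop level contributes: log n × n × 1 × √n. Multiplying the contributions gives O(n√n log n).

Answer: O(n√n log n)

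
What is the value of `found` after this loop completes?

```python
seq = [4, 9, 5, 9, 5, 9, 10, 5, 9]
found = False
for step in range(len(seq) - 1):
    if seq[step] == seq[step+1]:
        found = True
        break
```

Check consecutive duplicates in [4, 9, 5, 9, 5, 9, 10, 5, 9]
`found` takes the values: False

Answer: False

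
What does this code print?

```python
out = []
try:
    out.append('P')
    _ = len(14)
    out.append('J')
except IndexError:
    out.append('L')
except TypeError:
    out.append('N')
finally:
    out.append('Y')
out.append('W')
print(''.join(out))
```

Execution trace: 'P' (try body) → 'N' (except TypeError) → 'Y' (finally) → 'W' (after the try/except). Output: PNYW

Answer: PNYW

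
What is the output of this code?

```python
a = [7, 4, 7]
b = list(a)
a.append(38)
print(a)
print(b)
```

Key concept: list() constructor creates copy.
Step by step:
`a = [7, 4, 7]` → a = [7, 4, 7]
`b = list(a)` → b = [7, 4, 7]
`a.append(38)` → a = [7, 4, 7, 38]
`print(a)` → prints [7, 4, 7, 38]
`print(b)` → prints [7, 4, 7]

Answer:
[7, 4, 7, 38]
[7, 4, 7]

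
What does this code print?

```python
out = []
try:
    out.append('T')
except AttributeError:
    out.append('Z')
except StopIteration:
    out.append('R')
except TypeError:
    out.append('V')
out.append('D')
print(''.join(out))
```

Execution trace: 'T' (try body, no exception) → 'D' (after the try/except). Output: TD

Answer: TD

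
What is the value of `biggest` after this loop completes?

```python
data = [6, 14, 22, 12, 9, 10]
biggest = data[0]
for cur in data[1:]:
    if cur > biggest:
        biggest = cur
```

Maximum of [6, 14, 22, 12, 9, 10]
`biggest` takes the values: 6 → 14 → 22

Answer: 22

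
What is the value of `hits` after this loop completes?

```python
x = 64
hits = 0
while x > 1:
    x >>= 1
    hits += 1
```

Count right shifts until 1
`hits` takes the values: 0 → 1 → 2 → 3 → 4 → 5 → 6

Answer: 6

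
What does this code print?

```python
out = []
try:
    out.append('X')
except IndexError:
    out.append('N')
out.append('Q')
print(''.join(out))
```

Execution trace: 'X' (try body, no exception) → 'Q' (after the try/except). Output: XQ

Answer: XQ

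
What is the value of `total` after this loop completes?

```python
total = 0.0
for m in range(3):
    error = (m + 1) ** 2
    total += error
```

Sum of squared losses 1² + 2² + ... + 3²
`total` takes the values: 0.0 → 1.0 → 5.0 → 14.0

Answer: 14.0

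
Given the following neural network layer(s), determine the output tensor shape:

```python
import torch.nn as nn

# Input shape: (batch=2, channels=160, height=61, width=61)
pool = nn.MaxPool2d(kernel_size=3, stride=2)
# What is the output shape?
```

Input: (2, 160, 61, 61) -> Output: (2, 160, 30, 30)

Answer: (2, 160, 30, 30)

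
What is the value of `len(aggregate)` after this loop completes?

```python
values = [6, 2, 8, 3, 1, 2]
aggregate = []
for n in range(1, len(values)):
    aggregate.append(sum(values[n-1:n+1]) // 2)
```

Number of 2-element averages
`aggregate` takes the values: [] → [4] → [4, 5] → [4, 5, 5] → [4, 5, 5, 2] → [4, 5, 5, 2, 1]
So `len(aggregate)` = 5

Answer: 5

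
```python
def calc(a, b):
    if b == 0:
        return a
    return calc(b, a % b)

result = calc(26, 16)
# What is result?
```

calc(26, 16) -> calc(16, 10) -> calc(10, 6) -> calc(6, 4) -> calc(4, 2) -> calc(2, 0) -> 2

Answer: 2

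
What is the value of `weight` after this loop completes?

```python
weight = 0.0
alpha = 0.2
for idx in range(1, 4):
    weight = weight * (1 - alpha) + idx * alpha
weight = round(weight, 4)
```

Moving average with lr=0.2
`weight` takes the values: 0.0 → 0.2 → 0.56 → 1.048

Answer: 1.048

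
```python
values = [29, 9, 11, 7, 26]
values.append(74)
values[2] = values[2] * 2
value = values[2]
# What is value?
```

Trace:
`values = [29, 9, 11, 7, 26]` → values = [29, 9, 11, 7, 26]
`values.append(74)` → values = [29, 9, 11, 7, 26, 74]
`values[2] = values[2] * 2` → values = [29, 9, 22, 7, 26, 74]
`value = values[2]` → value = 22
So value = 22

Answer: 22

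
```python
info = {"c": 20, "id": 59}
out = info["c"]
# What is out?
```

Trace:
`info = {"c": 20, "id": 59}` → info = {'c': 20, 'id': 59}
`out = info["c"]` → out = 20
So out = 20

Answer: 20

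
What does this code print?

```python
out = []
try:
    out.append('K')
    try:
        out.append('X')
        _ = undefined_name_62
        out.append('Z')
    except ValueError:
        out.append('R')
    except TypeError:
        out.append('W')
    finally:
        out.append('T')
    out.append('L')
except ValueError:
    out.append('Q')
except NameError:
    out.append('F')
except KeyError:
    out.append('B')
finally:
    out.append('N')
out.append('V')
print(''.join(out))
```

Execution trace: 'K' (try body) → 'X' (inner try body) → 'T' (inner finally) → 'F' (except NameError) → 'N' (finally) → 'V' (after the try/except). Output: KXTFNV

Answer: KXTFNV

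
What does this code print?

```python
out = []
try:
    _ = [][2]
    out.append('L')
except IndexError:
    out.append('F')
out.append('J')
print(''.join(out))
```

Execution trace: 'F' (except IndexError) → 'J' (after the try/except). Output: FJ

Answer: FJ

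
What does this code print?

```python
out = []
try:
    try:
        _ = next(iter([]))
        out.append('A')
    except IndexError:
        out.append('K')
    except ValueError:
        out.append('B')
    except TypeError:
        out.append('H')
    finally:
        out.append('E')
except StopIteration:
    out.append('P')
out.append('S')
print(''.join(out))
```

Execution trace: 'E' (finally) → 'P' (outer except StopIteration) → 'S' (after the try/except). Output: EPS

Answer: EPS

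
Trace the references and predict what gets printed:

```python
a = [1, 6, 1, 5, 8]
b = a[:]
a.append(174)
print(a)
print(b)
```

Key concept: slice [:] creates copy.
Step by step:
`a = [1, 6, 1, 5, 8]` → a = [1, 6, 1, 5, 8]
`b = a[:]` → b = [1, 6, 1, 5, 8]
`a.append(174)` → a = [1, 6, 1, 5, 8, 174]
`print(a)` → prints [1, 6, 1, 5, 8, 174]
`print(b)` → prints [1, 6, 1, 5, 8]

Answer:
[1, 6, 1, 5, 8, 174]
[1, 6, 1, 5, 8]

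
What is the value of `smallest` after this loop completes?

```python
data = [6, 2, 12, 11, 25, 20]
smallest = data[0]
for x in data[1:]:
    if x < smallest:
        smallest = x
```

Minimum of [6, 2, 12, 11, 25, 20]
`smallest` takes the values: 6 → 2

Answer: 2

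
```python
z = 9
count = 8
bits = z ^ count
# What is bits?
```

Trace:
`z = 9` → z = 9
`count = 8` → count = 8
`bits = z ^ count` → bits = 1
So bits = 1

Answer: 1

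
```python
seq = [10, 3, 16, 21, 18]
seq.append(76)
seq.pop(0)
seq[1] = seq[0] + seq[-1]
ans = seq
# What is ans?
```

Trace:
`seq = [10, 3, 16, 21, 18]` → seq = [10, 3, 16, 21, 18]
`seq.append(76)` → seq = [10, 3, 16, 21, 18, 76]
`seq.pop(0)` → seq = [3, 16, 21, 18, 76]
`seq[1] = seq[0] + seq[-1]` → seq = [3, 79, 21, 18, 76]
`ans = seq` → ans = [3, 79, 21, 18, 76]
So ans = [3, 79, 21, 18, 76]

Answer: [3, 79, 21, 18, 76]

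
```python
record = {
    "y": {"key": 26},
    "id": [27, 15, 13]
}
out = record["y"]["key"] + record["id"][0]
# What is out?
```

Trace:
`record = { ...` → record = {'y': {'key': 26}, 'id': [27, 15, 13]}
`out = record["y"]["key"] + record["id"][0]` → out = 53
So out = 53

Answer: 53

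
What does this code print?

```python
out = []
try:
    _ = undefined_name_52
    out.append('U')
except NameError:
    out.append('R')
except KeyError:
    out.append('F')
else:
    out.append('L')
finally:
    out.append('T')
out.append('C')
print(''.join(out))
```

Execution trace: 'R' (except NameError) → 'T' (finally) → 'C' (after the try/except). Output: RTC

Answer: RTC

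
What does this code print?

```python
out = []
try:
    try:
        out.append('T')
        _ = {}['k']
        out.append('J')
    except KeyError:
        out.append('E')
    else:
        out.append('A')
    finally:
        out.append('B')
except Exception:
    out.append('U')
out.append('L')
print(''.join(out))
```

Execution trace: 'T' (inner try body) → 'E' (inner except KeyError) → 'B' (inner finally) → 'L' (after the try/except). Output: TEBL

Answer: TEBL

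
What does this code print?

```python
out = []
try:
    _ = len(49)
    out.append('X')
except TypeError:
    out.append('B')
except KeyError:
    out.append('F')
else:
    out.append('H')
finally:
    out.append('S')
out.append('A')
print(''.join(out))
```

Execution trace: 'B' (except TypeError) → 'S' (finally) → 'A' (after the try/except). Output: BSA

Answer: BSA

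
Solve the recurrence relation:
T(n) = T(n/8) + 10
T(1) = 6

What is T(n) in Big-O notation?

Each step divides n by 8 and adds 10. After log_8(n) steps we reach T(1)=6. So T(n) = 10·log_8(n) + 6 = O(log n).

Answer: O(log n)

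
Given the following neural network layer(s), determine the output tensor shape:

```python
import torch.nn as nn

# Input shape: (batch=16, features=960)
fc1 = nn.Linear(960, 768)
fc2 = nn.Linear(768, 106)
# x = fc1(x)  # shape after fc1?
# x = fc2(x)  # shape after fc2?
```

Input: (16, 960) -> after fc1: (16, 768) -> Output: (16, 106)

Answer: (16, 106)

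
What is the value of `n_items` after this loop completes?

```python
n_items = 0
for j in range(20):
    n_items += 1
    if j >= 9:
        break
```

Loop breaks when j reaches 9, n_items is 10
`n_items` takes the values: 0 → 1 → 2 → 3 → 4 → 5 → 6 → 7 → 8 → 9 → 10

Answer: 10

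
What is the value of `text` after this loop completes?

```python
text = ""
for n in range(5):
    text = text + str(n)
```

Concatenate digits 0 to 4
`text` takes the values: "" → "0" → "01" → "012" → "0123" → "01234"

Answer: "01234"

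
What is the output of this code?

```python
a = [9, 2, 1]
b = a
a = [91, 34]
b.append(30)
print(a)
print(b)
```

Key concept: rebinding vs mutation: a is rebound to a new list, b still points at the original.
Step by step:
`a = [9, 2, 1]` → a = [9, 2, 1]
`b = a` → b = [9, 2, 1] (same object as a)
`a = [91, 34]` → a = [91, 34]
`b.append(30)` → b = [9, 2, 1, 30]
`print(a)` → prints [91, 34]
`print(b)` → prints [9, 2, 1, 30]

Answer:
[91, 34]
[9, 2, 1, 30]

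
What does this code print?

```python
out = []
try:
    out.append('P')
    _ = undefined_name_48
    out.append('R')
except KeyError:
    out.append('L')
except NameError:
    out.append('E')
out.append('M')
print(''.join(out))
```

Execution trace: 'P' (try body) → 'E' (except NameError) → 'M' (after the try/except). Output: PEM

Answer: PEM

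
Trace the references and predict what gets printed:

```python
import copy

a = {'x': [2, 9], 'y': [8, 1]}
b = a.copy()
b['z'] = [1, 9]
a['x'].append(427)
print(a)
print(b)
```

Key concept: shallow copy of dict with mutable values.
Step by step:
`a = {'x': [2, 9], 'y': [8, 1]}` → a = {'x': [2, 9], 'y': [8, 1]}
`b = a.copy()` → b = {'x': [2, 9], 'y': [8, 1]}
`b['z'] = [1, 9]` → b = {'x': [2, 9], 'y': [8, 1], 'z': [1, 9]}
`a['x'].append(427)` → a = {'x': [2, 9, 427], 'y': [8, 1]}; b = {'x': [2, 9, 427], 'y': [8, 1], 'z': [1, 9]}
`print(a)` → prints {'x': [2, 9, 427], 'y': [8, 1]}
`print(b)` → prints {'x': [2, 9, 427], 'y': [8, 1], 'z': [1, 9]}

Answer:
{'x': [2, 9, 427], 'y': [8, 1]}
{'x': [2, 9, 427], 'y': [8, 1], 'z': [1, 9]}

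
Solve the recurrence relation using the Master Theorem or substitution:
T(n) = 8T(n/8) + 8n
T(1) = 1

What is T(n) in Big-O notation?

By Master Theorem: a=8, b=8, f(n)=8n. Since log_8(8) = 1 and f(n) = Θ(n^1), Case 2 applies. T(n) = O(n log n).

Answer: O(n log n)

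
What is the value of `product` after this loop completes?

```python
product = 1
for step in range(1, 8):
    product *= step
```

7! = 5040
`product` takes the values: 1 → 2 → 6 → 24 → 120 → 720 → 5040

Answer: 5040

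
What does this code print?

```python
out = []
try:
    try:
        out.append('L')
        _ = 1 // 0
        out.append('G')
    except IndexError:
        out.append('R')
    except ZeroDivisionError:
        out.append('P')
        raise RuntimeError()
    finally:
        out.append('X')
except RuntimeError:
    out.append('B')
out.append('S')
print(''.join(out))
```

Execution trace: 'L' (inner try body) → 'P' (inner except ZeroDivisionError) → 'X' (inner finally) → 'B' (outer except RuntimeError) → 'S' (after the try/except). Output: LPXBS

Answer: LPXBS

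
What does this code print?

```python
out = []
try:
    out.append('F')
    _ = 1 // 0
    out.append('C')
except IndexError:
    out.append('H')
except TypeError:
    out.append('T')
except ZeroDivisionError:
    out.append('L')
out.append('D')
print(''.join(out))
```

Execution trace: 'F' (try body) → 'L' (except ZeroDivisionError) → 'D' (after the try/except). Output: FLD

Answer: FLD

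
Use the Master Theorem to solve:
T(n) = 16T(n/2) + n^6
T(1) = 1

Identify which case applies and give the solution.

a=16, b=2, f(n)=n^6. log_2(16) = 4. Since c=6 > 4 and the regularity condition holds (16(n/2)^6 = (16/2^6)n^6 with 16/2^6 < 1), Case 3 applies: T(n) = Θ(f(n)) = O(n^6).

Answer: O(n^6) - Case 3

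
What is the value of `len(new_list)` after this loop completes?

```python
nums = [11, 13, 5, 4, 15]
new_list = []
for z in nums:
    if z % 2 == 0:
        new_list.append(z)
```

Count even numbers in [11, 13, 5, 4, 15]
`new_list` takes the values: [] → [4]
So `len(new_list)` = 1

Answer: 1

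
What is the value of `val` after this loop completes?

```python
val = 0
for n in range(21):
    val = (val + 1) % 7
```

Increment mod 7, 21 times = 0
`val` takes the values: 0 → 1 → 2 → 3 → 4 → 5 → 6 → 0 → 1 → 2 → 3 → 4 → 5 → 6 → 0 → 1 → 2 → 3 → 4 → 5 → 6 → 0

Answer: 0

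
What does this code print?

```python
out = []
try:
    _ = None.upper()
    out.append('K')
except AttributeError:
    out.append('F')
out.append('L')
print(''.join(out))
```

Execution trace: 'F' (except AttributeError) → 'L' (after the try/except). Output: FL

Answer: FL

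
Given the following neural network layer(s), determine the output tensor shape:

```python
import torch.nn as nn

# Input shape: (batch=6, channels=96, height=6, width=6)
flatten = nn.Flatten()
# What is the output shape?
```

Input: (6, 96, 6, 6) -> Output: (6, 3456)

Answer: (6, 3456)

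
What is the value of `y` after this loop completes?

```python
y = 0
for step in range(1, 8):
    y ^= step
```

XOR of 1 to 7
`y` takes the values: 0 → 1 → 3 → 0 → 4 → 1 → 7 → 0

Answer: 0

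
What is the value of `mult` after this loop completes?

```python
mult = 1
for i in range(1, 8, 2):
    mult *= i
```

Product of 1, 3, 5, ... up to 7
`mult` takes the values: 1 → 3 → 15 → 105

Answer: 105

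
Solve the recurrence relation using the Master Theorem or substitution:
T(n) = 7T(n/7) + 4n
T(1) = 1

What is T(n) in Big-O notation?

By Master Theorem: a=7, b=7, f(n)=4n. Since log_7(7) = 1 and f(n) = Θ(n^1), Case 2 applies. T(n) = O(n log n).

Answer: O(n log n)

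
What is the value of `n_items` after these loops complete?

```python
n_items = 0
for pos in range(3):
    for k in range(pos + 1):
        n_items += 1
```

Triangle: 1 + 2 + ... + 3
`n_items` takes the values: 0 → 1 → 2 → 3 → 4 → 5 → 6

Answer: 6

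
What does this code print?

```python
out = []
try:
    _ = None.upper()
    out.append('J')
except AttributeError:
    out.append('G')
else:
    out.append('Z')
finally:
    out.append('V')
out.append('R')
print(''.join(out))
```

Execution trace: 'G' (except AttributeError) → 'V' (finally) → 'R' (after the try/except). Output: GVR

Answer: GVR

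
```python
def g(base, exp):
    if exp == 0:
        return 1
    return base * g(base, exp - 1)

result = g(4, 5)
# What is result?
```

g(4, 5) = 4 * 4 * 4 * 4 * 4 = 1024

Answer: 1024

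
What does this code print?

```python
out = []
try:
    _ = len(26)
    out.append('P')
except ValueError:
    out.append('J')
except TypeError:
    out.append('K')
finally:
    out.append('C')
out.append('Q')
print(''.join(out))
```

Execution trace: 'K' (except TypeError) → 'C' (finally) → 'Q' (after the try/except). Output: KCQ

Answer: KCQ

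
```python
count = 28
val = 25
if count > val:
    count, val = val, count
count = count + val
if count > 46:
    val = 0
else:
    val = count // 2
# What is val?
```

Trace:
`count = 28` → count = 28
`val = 25` → val = 25
`if count > val: ...` → count > val is True → count = 25; val = 28
`count = count + val` → count = 53
`if count > 46: ...` → count > 46 is True → val = 0
So val = 0

Answer: 0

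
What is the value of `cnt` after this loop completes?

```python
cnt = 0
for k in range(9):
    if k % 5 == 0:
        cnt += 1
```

Count numbers divisible by 5 in range(9)
`cnt` takes the values: 0 → 1 → 2

Answer: 2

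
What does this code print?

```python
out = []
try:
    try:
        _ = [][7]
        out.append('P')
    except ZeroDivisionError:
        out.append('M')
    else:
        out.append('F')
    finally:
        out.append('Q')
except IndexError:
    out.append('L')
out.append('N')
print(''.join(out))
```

Execution trace: 'Q' (finally) → 'L' (outer except IndexError) → 'N' (after the try/except). Output: QLN

Answer: QLN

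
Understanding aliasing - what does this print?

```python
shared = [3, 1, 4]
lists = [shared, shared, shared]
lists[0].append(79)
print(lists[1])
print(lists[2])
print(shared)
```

Key concept: list of same reference.
Step by step:
`shared = [3, 1, 4]` → shared = [3, 1, 4]
`lists = [shared, shared, shared]` → lists = [[3, 1, 4], [3, 1, 4], [3, 1, 4]]
`lists[0].append(79)` → shared = [3, 1, 4, 79]; lists = [[3, 1, 4, 79], [3, 1, 4, 79], [3, 1, 4, 79]]
`print(lists[1])` → prints [3, 1, 4, 79]
`print(lists[2])` → prints [3, 1, 4, 79]
`print(shared)` → prints [3, 1, 4, 79]

Answer:
[3, 1, 4, 79]
[3, 1, 4, 79]
[3, 1, 4, 79]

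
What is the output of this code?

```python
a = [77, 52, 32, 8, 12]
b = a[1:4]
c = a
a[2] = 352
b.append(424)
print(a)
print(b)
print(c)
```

Key concept: slice vs alias.
Step by step:
`a = [77, 52, 32, 8, 12]` → a = [77, 52, 32, 8, 12]
`b = a[1:4]` → b = [52, 32, 8]
`c = a` → c = [77, 52, 32, 8, 12] (same object as a)
`a[2] = 352` → a = [77, 52, 352, 8, 12] (same object as c); c = [77, 52, 352, 8, 12] (same object as a)
`b.append(424)` → b = [52, 32, 8, 424]
`print(a)` → prints [77, 52, 352, 8, 12]
`print(b)` → prints [52, 32, 8, 424]
`print(c)` → prints [77, 52, 352, 8, 12]

Answer:
[77, 52, 352, 8, 12]
[52, 32, 8, 424]
[77, 52, 352, 8, 12]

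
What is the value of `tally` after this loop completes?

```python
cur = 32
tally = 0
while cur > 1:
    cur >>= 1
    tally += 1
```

Count right shifts until 1
`tally` takes the values: 0 → 1 → 2 → 3 → 4 → 5

Answer: 5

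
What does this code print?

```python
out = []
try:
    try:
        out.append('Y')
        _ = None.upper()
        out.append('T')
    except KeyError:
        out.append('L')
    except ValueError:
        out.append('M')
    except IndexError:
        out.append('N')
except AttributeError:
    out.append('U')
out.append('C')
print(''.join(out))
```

Execution trace: 'Y' (try body) → 'U' (outer except AttributeError) → 'C' (after the try/except). Output: YUC

Answer: YUC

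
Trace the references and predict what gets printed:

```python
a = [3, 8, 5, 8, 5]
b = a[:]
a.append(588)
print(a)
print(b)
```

Key concept: slice [:] creates copy.
Step by step:
`a = [3, 8, 5, 8, 5]` → a = [3, 8, 5, 8, 5]
`b = a[:]` → b = [3, 8, 5, 8, 5]
`a.append(588)` → a = [3, 8, 5, 8, 5, 588]
`print(a)` → prints [3, 8, 5, 8, 5, 588]
`print(b)` → prints [3, 8, 5, 8, 5]

Answer:
[3, 8, 5, 8, 5, 588]
[3, 8, 5, 8, 5]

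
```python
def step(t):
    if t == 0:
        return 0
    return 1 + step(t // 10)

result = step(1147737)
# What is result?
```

Count of digits of 1147737: 7

Answer: 7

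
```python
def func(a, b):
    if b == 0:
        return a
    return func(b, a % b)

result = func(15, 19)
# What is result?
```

func(15, 19) -> func(19, 15) -> func(15, 4) -> func(4, 3) -> func(3, 1) -> func(1, 0) -> 1

Answer: 1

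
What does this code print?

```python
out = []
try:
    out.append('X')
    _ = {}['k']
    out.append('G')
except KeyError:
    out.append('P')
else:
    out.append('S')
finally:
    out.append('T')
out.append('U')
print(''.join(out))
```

Execution trace: 'X' (try body) → 'P' (except KeyError) → 'T' (finally) → 'U' (after the try/except). Output: XPTU

Answer: XPTU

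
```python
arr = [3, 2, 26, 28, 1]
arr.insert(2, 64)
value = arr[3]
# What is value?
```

Trace:
`arr = [3, 2, 26, 28, 1]` → arr = [3, 2, 26, 28, 1]
`arr.insert(2, 64)` → arr = [3, 2, 64, 26, 28, 1]
`value = arr[3]` → value = 26
So value = 26

Answer: 26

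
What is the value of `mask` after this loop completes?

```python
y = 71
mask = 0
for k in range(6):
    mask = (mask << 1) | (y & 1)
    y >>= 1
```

Reverse lowest 6 bits of 71
`mask` takes the values: 0 → 1 → 3 → 7 → 14 → 28 → 56

Answer: 56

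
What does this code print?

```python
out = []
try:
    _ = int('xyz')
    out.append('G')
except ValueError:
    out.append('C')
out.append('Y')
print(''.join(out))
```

Execution trace: 'C' (except ValueError) → 'Y' (after the try/except). Output: CY

Answer: CY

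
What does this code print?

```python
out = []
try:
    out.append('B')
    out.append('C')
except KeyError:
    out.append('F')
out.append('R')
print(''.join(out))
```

Execution trace: 'B' (try body) → 'C' (try body, no exception) → 'R' (after the try/except). Output: BCR

Answer: BCR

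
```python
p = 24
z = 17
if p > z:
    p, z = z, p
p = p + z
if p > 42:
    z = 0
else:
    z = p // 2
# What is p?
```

Trace:
`p = 24` → p = 24
`z = 17` → z = 17
`if p > z: ...` → p > z is True → p = 17; z = 24
`p = p + z` → p = 41
`if p > 42: ...` → p > 42 is False, take else branch → z = 20
So p = 41

Answer: 41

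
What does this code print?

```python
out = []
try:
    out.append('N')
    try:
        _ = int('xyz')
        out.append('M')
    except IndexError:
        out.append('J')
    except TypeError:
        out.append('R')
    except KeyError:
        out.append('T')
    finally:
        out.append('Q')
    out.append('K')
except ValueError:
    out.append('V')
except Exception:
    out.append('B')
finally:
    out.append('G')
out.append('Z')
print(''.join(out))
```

Execution trace: 'N' (try body) → 'Q' (inner finally) → 'V' (except ValueError) → 'G' (finally) → 'Z' (after the try/except). Output: NQVGZ

Answer: NQVGZ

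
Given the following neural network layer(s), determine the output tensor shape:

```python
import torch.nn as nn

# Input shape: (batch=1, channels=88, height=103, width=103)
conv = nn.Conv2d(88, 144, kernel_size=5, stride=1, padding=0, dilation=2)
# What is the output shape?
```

Input: (1, 88, 103, 103) -> Output: (1, 144, 95, 95)

Answer: (1, 144, 95, 95)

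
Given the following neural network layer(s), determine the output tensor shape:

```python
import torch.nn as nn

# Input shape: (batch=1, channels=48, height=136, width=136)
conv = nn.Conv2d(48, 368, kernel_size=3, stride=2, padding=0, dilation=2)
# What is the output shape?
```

Input: (1, 48, 136, 136) -> Output: (1, 368, 66, 66)

Answer: (1, 368, 66, 66)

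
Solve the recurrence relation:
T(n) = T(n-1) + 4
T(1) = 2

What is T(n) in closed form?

Unrolling: T(n) = T(1) + 4·(n-1) = 2 + 4(n-1) = 4n - 2.

Answer: T(n) = 4n - 2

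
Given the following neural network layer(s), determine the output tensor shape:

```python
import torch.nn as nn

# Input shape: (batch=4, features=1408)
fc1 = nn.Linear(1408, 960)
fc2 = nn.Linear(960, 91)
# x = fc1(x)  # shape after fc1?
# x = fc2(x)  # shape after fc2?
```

Input: (4, 1408) -> after fc1: (4, 960) -> Output: (4, 91)

Answer: (4, 91)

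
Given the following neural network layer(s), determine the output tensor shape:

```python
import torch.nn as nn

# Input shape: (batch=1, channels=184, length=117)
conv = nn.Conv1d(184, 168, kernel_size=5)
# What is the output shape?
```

Input: (1, 184, 117) -> Output: (1, 168, 113)

Answer: (1, 168, 113)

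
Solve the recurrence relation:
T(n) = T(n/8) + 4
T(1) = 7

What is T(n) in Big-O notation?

Each step divides n by 8 and adds 4. After log_8(n) steps we reach T(1)=7. So T(n) = 4·log_8(n) + 7 = O(log n).

Answer: O(log n)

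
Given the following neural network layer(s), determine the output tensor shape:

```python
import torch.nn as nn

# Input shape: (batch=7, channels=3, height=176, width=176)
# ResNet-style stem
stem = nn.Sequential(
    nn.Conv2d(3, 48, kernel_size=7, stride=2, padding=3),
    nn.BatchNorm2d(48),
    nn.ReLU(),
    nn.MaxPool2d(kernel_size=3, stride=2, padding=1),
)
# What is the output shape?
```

Input: (7, 3, 176, 176) -> after Conv2d 7x7 stride=2: (7, 48, 88, 88) -> Output: (7, 48, 44, 44)

Answer: (7, 48, 44, 44)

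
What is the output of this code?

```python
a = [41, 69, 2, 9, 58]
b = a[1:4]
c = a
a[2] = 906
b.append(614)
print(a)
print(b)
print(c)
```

Key concept: slice vs alias.
Step by step:
`a = [41, 69, 2, 9, 58]` → a = [41, 69, 2, 9, 58]
`b = a[1:4]` → b = [69, 2, 9]
`c = a` → c = [41, 69, 2, 9, 58] (same object as a)
`a[2] = 906` → a = [41, 69, 906, 9, 58] (same object as c); c = [41, 69, 906, 9, 58] (same object as a)
`b.append(614)` → b = [69, 2, 9, 614]
`print(a)` → prints [41, 69, 906, 9, 58]
`print(b)` → prints [69, 2, 9, 614]
`print(c)` → prints [41, 69, 906, 9, 58]

Answer:
[41, 69, 906, 9, 58]
[69, 2, 9, 614]
[41, 69, 906, 9, 58]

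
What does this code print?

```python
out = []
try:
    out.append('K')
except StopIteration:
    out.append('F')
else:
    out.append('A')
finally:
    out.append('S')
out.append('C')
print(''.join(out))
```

Execution trace: 'K' (try body, no exception) → 'A' (else) → 'S' (finally) → 'C' (after the try/except). Output: KASC

Answer: KASC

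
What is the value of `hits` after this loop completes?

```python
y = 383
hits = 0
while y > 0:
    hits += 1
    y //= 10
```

Count digits by repeated division by 10
`hits` takes the values: 0 → 1 → 2 → 3

Answer: 3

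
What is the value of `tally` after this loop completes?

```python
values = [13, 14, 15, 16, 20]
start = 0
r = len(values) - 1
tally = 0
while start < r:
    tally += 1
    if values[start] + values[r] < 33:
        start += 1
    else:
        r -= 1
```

Steps to find pair summing to 33
`tally` takes the values: 0 → 1 → 2 → 3 → 4

Answer: 4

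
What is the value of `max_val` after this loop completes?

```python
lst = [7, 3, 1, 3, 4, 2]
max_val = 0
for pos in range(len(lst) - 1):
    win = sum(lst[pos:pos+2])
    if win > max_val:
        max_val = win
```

Max sum of 2-element window in [7, 3, 1, 3, 4, 2]
`max_val` takes the values: 0 → 10

Answer: 10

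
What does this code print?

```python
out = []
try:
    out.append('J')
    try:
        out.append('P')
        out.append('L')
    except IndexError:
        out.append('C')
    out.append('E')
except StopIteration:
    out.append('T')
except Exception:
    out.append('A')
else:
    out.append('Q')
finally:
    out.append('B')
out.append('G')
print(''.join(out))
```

Execution trace: 'J' (try body) → 'P' (inner try body) → 'L' (inner try body, no exception) → 'E' (try body, no exception) → 'Q' (else) → 'B' (finally) → 'G' (after the try/except). Output: JPLEQBG

Answer: JPLEQBG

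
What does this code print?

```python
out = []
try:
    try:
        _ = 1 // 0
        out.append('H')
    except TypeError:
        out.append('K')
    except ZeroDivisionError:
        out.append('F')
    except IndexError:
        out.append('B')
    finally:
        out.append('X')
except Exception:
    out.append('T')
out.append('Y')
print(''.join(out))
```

Execution trace: 'F' (inner except ZeroDivisionError) → 'X' (inner finally) → 'Y' (after the try/except). Output: FXY

Answer: FXY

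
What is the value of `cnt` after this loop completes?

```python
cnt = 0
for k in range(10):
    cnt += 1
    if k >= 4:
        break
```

Loop breaks when k reaches 4, cnt is 5
`cnt` takes the values: 0 → 1 → 2 → 3 → 4 → 5

Answer: 5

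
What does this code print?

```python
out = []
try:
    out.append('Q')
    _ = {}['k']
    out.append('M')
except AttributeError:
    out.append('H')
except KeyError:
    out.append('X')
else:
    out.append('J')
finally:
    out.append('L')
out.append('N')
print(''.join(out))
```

Execution trace: 'Q' (try body) → 'X' (except KeyError) → 'L' (finally) → 'N' (after the try/except). Output: QXLN

Answer: QXLN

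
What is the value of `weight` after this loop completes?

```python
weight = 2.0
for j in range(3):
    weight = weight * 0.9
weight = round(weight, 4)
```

Exponential decay: 2.0 * 0.9^3
`weight` takes the values: 2.0 → 1.8 → 1.62 → 1.458

Answer: 1.458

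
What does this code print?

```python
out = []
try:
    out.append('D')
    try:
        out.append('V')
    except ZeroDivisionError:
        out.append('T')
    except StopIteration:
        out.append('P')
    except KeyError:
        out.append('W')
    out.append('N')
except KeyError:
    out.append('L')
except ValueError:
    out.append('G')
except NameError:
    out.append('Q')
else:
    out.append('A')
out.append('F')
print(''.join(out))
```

Execution trace: 'D' (try body) → 'V' (inner try body, no exception) → 'N' (try body, no exception) → 'A' (else) → 'F' (after the try/except). Output: DVNAF

Answer: DVNAF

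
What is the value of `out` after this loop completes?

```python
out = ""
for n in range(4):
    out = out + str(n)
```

Concatenate digits 0 to 3
`out` takes the values: "" → "0" → "01" → "012" → "0123"

Answer: "0123"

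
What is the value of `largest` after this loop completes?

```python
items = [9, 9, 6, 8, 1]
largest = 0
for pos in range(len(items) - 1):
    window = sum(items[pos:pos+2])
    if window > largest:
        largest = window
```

Max sum of 2-element window in [9, 9, 6, 8, 1]
`largest` takes the values: 0 → 18

Answer: 18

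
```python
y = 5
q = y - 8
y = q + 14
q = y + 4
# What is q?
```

Trace:
`y = 5` → y = 5
`q = y - 8` → q = -3
`y = q + 14` → y = 11
`q = y + 4` → q = 15
So q = 15

Answer: 15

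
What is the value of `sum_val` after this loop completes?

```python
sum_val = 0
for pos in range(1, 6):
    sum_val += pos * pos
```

Sum of squares 1² to 5² = 55
`sum_val` takes the values: 0 → 1 → 5 → 14 → 30 → 55

Answer: 55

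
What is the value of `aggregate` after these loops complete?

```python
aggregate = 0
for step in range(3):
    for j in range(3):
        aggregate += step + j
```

Sum of all step+j for step,j in 3x3
`aggregate` takes the values: 0 → 1 → 3 → 4 → 6 → 9 → 11 → 14 → 18

Answer: 18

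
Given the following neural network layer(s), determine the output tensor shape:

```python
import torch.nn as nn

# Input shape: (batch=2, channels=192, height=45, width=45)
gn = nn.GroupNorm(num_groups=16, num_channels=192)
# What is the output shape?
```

Input: (2, 192, 45, 45) -> Output: (2, 192, 45, 45)

Answer: (2, 192, 45, 45)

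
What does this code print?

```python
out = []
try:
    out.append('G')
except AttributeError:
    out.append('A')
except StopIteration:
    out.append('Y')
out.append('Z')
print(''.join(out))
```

Execution trace: 'G' (try body, no exception) → 'Z' (after the try/except). Output: GZ

Answer: GZ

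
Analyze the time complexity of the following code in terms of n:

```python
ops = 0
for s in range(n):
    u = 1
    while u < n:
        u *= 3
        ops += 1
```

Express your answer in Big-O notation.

Each loop level contributes: n × log n. Multiplying the contributions gives O(n log n).

Answer: O(n log n)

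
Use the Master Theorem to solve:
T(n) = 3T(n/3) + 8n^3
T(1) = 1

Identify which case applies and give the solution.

a=3, b=3, f(n)=8n^3. log_3(3) = 1. Since c=3 > 1 and the regularity condition holds (3(n/3)^3 = (3/3^3)n^3 with 3/3^3 < 1), Case 3 applies: T(n) = Θ(f(n)) = O(n^3).

Answer: O(n^3) - Case 3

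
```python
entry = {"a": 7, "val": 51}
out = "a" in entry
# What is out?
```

Trace:
`entry = {"a": 7, "val": 51}` → entry = {'a': 7, 'val': 51}
`out = "a" in entry` → out = True
So out = True

Answer: True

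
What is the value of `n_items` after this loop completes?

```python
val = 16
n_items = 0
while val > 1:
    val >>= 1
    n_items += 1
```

Count right shifts until 1
`n_items` takes the values: 0 → 1 → 2 → 3 → 4

Answer: 4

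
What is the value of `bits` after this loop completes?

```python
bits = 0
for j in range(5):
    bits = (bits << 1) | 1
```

Build 5 consecutive 1-bits: 0b11111
`bits` takes the values: 0 → 1 → 3 → 7 → 15 → 31

Answer: 31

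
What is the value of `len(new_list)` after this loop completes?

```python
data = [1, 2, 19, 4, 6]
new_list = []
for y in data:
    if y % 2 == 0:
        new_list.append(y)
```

Count even numbers in [1, 2, 19, 4, 6]
`new_list` takes the values: [] → [2] → [2, 4] → [2, 4, 6]
So `len(new_list)` = 3

Answer: 3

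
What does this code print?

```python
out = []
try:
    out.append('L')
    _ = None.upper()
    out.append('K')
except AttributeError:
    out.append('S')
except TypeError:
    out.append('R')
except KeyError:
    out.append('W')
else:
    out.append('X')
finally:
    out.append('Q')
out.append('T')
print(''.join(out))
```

Execution trace: 'L' (try body) → 'S' (except AttributeError) → 'Q' (finally) → 'T' (after the try/except). Output: LSQT

Answer: LSQT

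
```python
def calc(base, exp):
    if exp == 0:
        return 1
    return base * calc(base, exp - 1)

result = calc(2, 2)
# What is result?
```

calc(2, 2) = 2 * 2 = 4

Answer: 4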